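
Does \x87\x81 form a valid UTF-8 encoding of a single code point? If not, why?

invalid (continuation byte with no leading byte)

Byte 0x87 = 10000111 has the form 10xxxxxx — a continuation byte — but there is no preceding leading byte.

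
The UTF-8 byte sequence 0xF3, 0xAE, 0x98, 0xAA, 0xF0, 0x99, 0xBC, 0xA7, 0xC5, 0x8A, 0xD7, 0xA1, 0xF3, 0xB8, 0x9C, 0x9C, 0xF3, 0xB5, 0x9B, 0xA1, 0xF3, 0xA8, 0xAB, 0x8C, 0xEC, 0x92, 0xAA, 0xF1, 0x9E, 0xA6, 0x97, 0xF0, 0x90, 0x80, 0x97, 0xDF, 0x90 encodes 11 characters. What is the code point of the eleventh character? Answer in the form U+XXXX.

Offset 0: leading byte 0xF3 = 11110011 → 4-byte char #1 = F3 AE 98 AA.
Offset 4: leading byte 0xF0 = 11110000 → 4-byte char #2 = F0 99 BC A7.
Offset 8: leading byte 0xC5 = 11000101 → 2-byte char #3 = C5 8A.
Offset 10: leading byte 0xD7 = 11010111 → 2-byte char #4 = D7 A1.
Offset 12: leading byte 0xF3 = 11110011 → 4-byte char #5 = F3 B8 9C 9C.
Offset 16: leading byte 0xF3 = 11110011 → 4-byte char #6 = F3 B5 9B A1.
Offset 20: leading byte 0xF3 = 11110011 → 4-byte char #7 = F3 A8 AB 8C.
Offset 24: leading byte 0xEC = 11101100 → 3-byte char #8 = EC 92 AA.
Offset 27: leading byte 0xF1 = 11110001 → 4-byte char #9 = F1 9E A6 97.
Offset 31: leading byte 0xF0 = 11110000 → 4-byte char #10 = F0 90 80 97.
Offset 35: leading byte 0xDF = 11011111 → 2-byte char #11 = DF 90.
Leading byte 0xDF = 11011111 matches 110xxxxx → 2-byte sequence.
Byte 1: 0xDF = 11011111, payload 11111 (5 bits).
Byte 2: 0x90 = 10010000 (10xxxxxx ✓), payload 010000.
Concatenate: 11111010000 = 0x7D0 (11 bits → U+07D0).

U+07D0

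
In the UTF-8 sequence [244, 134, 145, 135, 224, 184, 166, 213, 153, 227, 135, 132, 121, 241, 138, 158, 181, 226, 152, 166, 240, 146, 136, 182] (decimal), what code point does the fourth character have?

U+31C4

Offset 0: leading byte 0xF4 = 11110100 → 4-byte char #1 = F4 86 91 87.
Offset 4: leading byte 0xE0 = 11100000 → 3-byte char #2 = E0 B8 A6.
Offset 7: leading byte 0xD5 = 11010101 → 2-byte char #3 = D5 99.
Offset 9: leading byte 0xE3 = 11100011 → 3-byte char #4 = E3 87 84.
Leading byte 0xE3 = 11100011 matches 1110xxxx → 3-byte sequence.
Byte 1: 0xE3 = 11100011, payload 0011 (4 bits).
Byte 2: 0x87 = 10000111 (10xxxxxx ✓), payload 000111.
Byte 3: 0x84 = 10000100 (10xxxxxx ✓), payload 000100.
Concatenate: 0011000111000100 = 0x31C4 (16 bits → U+31C4).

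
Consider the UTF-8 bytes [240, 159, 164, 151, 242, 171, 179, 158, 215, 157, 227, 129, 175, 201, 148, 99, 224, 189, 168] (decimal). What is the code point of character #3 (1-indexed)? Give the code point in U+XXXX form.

Offset 0: leading byte 0xF0 = 11110000 → 4-byte char #1 = F0 9F A4 97.
Offset 4: leading byte 0xF2 = 11110010 → 4-byte char #2 = F2 AB B3 9E.
Offset 8: leading byte 0xD7 = 11010111 → 2-byte char #3 = D7 9D.
Leading byte 0xD7 = 11010111 matches 110xxxxx → 2-byte sequence.
Byte 1: 0xD7 = 11010111, payload 10111 (5 bits).
Byte 2: 0x9D = 10011101 (10xxxxxx ✓), payload 011101.
Concatenate: 10111011101 = 0x5DD (11 bits → U+05DD).

U+05DD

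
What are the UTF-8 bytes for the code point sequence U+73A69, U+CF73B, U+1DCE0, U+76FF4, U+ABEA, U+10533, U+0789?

U+73A69: 4-byte form → F1 B3 A9 A9.
U+CF73B: 4-byte form → F3 8F 9C BB.
U+1DCE0: 4-byte form → F0 9D B3 A0.
U+76FF4: 4-byte form → F1 B6 BF B4.
U+ABEA: 3-byte form → EA AF AA.
U+10533: 4-byte form → F0 90 94 B3.
U+0789: 2-byte form → DE 89.
Concatenated (25 bytes): F1 B3 A9 A9 F3 8F 9C BB F0 9D B3 A0 F1 B6 BF B4 EA AF AA F0 90 94 B3 DE 89.

F1 B3 A9 A9 F3 8F 9C BB F0 9D B3 A0 F1 B6 BF B4 EA AF AA F0 90 94 B3 DE 89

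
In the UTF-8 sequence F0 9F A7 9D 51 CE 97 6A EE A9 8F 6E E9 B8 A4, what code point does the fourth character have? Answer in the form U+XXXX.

U+006A

Offset 0: leading byte 0xF0 = 11110000 → 4-byte char #1 = F0 9F A7 9D.
Offset 4: leading byte 0x51 = 01010001 → 1-byte char #2 = 51.
Offset 5: leading byte 0xCE = 11001110 → 2-byte char #3 = CE 97.
Offset 7: leading byte 0x6A = 01101010 → 1-byte char #4 = 6A.
Leading byte 0x6A = 01101010 matches 0xxxxxxx → 1-byte sequence.
Byte 1: 0x6A = 01101010, payload 1101010 (7 bits).
Concatenate: 1101010 = 0x6A (7 bits → U+006A).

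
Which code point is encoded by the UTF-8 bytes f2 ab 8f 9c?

U+AB3DC

Leading byte 0xF2 = 11110010 matches 11110xxx → 4-byte sequence.
Byte 1: 0xF2 = 11110010, payload 010 (3 bits).
Byte 2: 0xAB = 10101011 (10xxxxxx ✓), payload 101011.
Byte 3: 0x8F = 10001111 (10xxxxxx ✓), payload 001111.
Byte 4: 0x9C = 10011100 (10xxxxxx ✓), payload 011100.
Concatenate: 010101011001111011100 = 0xAB3DC (21 bits → U+AB3DC).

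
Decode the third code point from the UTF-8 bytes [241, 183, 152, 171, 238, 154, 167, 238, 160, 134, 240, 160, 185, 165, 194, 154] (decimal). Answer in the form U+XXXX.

U+E806

Offset 0: leading byte 0xF1 = 11110001 → 4-byte char #1 = F1 B7 98 AB.
Offset 4: leading byte 0xEE = 11101110 → 3-byte char #2 = EE 9A A7.
Offset 7: leading byte 0xEE = 11101110 → 3-byte char #3 = EE A0 86.
Leading byte 0xEE = 11101110 matches 1110xxxx → 3-byte sequence.
Byte 1: 0xEE = 11101110, payload 1110 (4 bits).
Byte 2: 0xA0 = 10100000 (10xxxxxx ✓), payload 100000.
Byte 3: 0x86 = 10000110 (10xxxxxx ✓), payload 000110.
Concatenate: 1110100000000110 = 0xE806 (16 bits → U+E806).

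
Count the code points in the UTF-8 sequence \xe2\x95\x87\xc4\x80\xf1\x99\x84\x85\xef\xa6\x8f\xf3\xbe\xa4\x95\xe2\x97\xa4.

6

Byte at offset 0: 0xE2 = 11100010 → 3-byte char (#1). Advance 3.
Byte at offset 3: 0xC4 = 11000100 → 2-byte char (#2). Advance 2.
Byte at offset 5: 0xF1 = 11110001 → 4-byte char (#3). Advance 4.
Byte at offset 9: 0xEF = 11101111 → 3-byte char (#4). Advance 3.
Byte at offset 12: 0xF3 = 11110011 → 4-byte char (#5). Advance 4.
Byte at offset 16: 0xE2 = 11100010 → 3-byte char (#6). Advance 3.
Reached end at offset 19 after 6 code points.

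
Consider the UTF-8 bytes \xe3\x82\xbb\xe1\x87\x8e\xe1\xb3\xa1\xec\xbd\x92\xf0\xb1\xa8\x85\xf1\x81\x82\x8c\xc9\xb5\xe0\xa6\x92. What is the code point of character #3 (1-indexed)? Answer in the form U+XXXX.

U+1CE1

Offset 0: leading byte 0xE3 = 11100011 → 3-byte char #1 = E3 82 BB.
Offset 3: leading byte 0xE1 = 11100001 → 3-byte char #2 = E1 87 8E.
Offset 6: leading byte 0xE1 = 11100001 → 3-byte char #3 = E1 B3 A1.
Leading byte 0xE1 = 11100001 matches 1110xxxx → 3-byte sequence.
Byte 1: 0xE1 = 11100001, payload 0001 (4 bits).
Byte 2: 0xB3 = 10110011 (10xxxxxx ✓), payload 110011.
Byte 3: 0xA1 = 10100001 (10xxxxxx ✓), payload 100001.
Concatenate: 0001110011100001 = 0x1CE1 (16 bits → U+1CE1).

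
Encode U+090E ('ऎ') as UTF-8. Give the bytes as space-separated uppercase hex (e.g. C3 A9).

E0 A4 8E

U+090E = 0x90E = 2318 decimal. In range U+0800–U+FFFF → 3-byte form: 1110xxxx 10xxxxxx 10xxxxxx.
Binary (16 bits): 0000100100001110.
Split 4+6+6: 0000 | 100100 | 001110.
Byte 1: 11100000 = 0xE0.
Byte 2: 10100100 = 0xA4.
Byte 3: 10001110 = 0x8E.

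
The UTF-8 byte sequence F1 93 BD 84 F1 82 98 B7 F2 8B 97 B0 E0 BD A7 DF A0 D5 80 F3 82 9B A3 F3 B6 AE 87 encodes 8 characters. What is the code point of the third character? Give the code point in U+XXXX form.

Offset 0: leading byte 0xF1 = 11110001 → 4-byte char #1 = F1 93 BD 84.
Offset 4: leading byte 0xF1 = 11110001 → 4-byte char #2 = F1 82 98 B7.
Offset 8: leading byte 0xF2 = 11110010 → 4-byte char #3 = F2 8B 97 B0.
Leading byte 0xF2 = 11110010 matches 11110xxx → 4-byte sequence.
Byte 1: 0xF2 = 11110010, payload 010 (3 bits).
Byte 2: 0x8B = 10001011 (10xxxxxx ✓), payload 001011.
Byte 3: 0x97 = 10010111 (10xxxxxx ✓), payload 010111.
Byte 4: 0xB0 = 10110000 (10xxxxxx ✓), payload 110000.
Concatenate: 010001011010111110000 = 0x8B5F0 (21 bits → U+8B5F0).

U+8B5F0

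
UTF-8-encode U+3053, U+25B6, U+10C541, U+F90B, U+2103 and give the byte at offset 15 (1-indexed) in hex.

0x84

1-indexed offset 15 is 0-indexed offset 14.
U+3053 → 3-byte form E3 81 93 at offsets 0–2.
U+25B6 → 3-byte form E2 96 B6 at offsets 3–5.
U+10C541 → 4-byte form F4 8C 95 81 at offsets 6–9.
U+F90B → 3-byte form EF A4 8B at offsets 10–12.
U+2103 → 3-byte form E2 84 83 at offsets 13–15.
Offset 14 falls in char 5's range; it's byte 2 of E2 84 83 = 0x84.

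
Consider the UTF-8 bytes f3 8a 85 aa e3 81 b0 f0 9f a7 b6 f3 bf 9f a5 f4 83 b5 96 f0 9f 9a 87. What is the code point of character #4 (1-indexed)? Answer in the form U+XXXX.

U+FF7E5

Offset 0: leading byte 0xF3 = 11110011 → 4-byte char #1 = F3 8A 85 AA.
Offset 4: leading byte 0xE3 = 11100011 → 3-byte char #2 = E3 81 B0.
Offset 7: leading byte 0xF0 = 11110000 → 4-byte char #3 = F0 9F A7 B6.
Offset 11: leading byte 0xF3 = 11110011 → 4-byte char #4 = F3 BF 9F A5.
Leading byte 0xF3 = 11110011 matches 11110xxx → 4-byte sequence.
Byte 1: 0xF3 = 11110011, payload 011 (3 bits).
Byte 2: 0xBF = 10111111 (10xxxxxx ✓), payload 111111.
Byte 3: 0x9F = 10011111 (10xxxxxx ✓), payload 011111.
Byte 4: 0xA5 = 10100101 (10xxxxxx ✓), payload 100101.
Concatenate: 011111111011111100101 = 0xFF7E5 (21 bits → U+FF7E5).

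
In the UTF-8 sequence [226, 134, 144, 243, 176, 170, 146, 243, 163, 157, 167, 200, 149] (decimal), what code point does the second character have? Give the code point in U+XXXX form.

U+F0A92

Offset 0: leading byte 0xE2 = 11100010 → 3-byte char #1 = E2 86 90.
Offset 3: leading byte 0xF3 = 11110011 → 4-byte char #2 = F3 B0 AA 92.
Leading byte 0xF3 = 11110011 matches 11110xxx → 4-byte sequence.
Byte 1: 0xF3 = 11110011, payload 011 (3 bits).
Byte 2: 0xB0 = 10110000 (10xxxxxx ✓), payload 110000.
Byte 3: 0xAA = 10101010 (10xxxxxx ✓), payload 101010.
Byte 4: 0x92 = 10010010 (10xxxxxx ✓), payload 010010.
Concatenate: 011110000101010010010 = 0xF0A92 (21 bits → U+F0A92).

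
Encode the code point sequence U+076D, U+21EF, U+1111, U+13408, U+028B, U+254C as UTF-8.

DD AD E2 87 AF E1 84 91 F0 93 90 88 CA 8B E2 95 8C

U+076D: 2-byte form → DD AD.
U+21EF: 3-byte form → E2 87 AF.
U+1111: 3-byte form → E1 84 91.
U+13408: 4-byte form → F0 93 90 88.
U+028B: 2-byte form → CA 8B.
U+254C: 3-byte form → E2 95 8C.
Concatenated (17 bytes): DD AD E2 87 AF E1 84 91 F0 93 90 88 CA 8B E2 95 8C.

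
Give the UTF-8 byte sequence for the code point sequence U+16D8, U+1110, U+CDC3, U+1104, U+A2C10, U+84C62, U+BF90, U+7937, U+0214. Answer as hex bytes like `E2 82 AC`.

E1 9B 98 E1 84 90 EC B7 83 E1 84 84 F2 A2 B0 90 F2 84 B1 A2 EB BE 90 E7 A4 B7 C8 94

U+16D8: 3-byte form → E1 9B 98.
U+1110: 3-byte form → E1 84 90.
U+CDC3: 3-byte form → EC B7 83.
U+1104: 3-byte form → E1 84 84.
U+A2C10: 4-byte form → F2 A2 B0 90.
U+84C62: 4-byte form → F2 84 B1 A2.
U+BF90: 3-byte form → EB BE 90.
U+7937: 3-byte form → E7 A4 B7.
U+0214: 2-byte form → C8 94.
Concatenated (28 bytes): E1 9B 98 E1 84 90 EC B7 83 E1 84 84 F2 A2 B0 90 F2 84 B1 A2 EB BE 90 E7 A4 B7 C8 94.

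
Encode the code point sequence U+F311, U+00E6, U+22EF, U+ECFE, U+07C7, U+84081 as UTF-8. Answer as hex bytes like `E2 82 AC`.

EF 8C 91 C3 A6 E2 8B AF EE B3 BE DF 87 F2 84 82 81

U+F311: 3-byte form → EF 8C 91.
U+00E6: 2-byte form → C3 A6.
U+22EF: 3-byte form → E2 8B AF.
U+ECFE: 3-byte form → EE B3 BE.
U+07C7: 2-byte form → DF 87.
U+84081: 4-byte form → F2 84 82 81.
Concatenated (17 bytes): EF 8C 91 C3 A6 E2 8B AF EE B3 BE DF 87 F2 84 82 81.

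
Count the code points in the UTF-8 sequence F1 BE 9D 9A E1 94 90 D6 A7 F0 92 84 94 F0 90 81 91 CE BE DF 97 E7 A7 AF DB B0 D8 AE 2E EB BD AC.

Byte at offset 0: 0xF1 = 11110001 → 4-byte char (#1). Advance 4.
Byte at offset 4: 0xE1 = 11100001 → 3-byte char (#2). Advance 3.
Byte at offset 7: 0xD6 = 11010110 → 2-byte char (#3). Advance 2.
Byte at offset 9: 0xF0 = 11110000 → 4-byte char (#4). Advance 4.
Byte at offset 13: 0xF0 = 11110000 → 4-byte char (#5). Advance 4.
Byte at offset 17: 0xCE = 11001110 → 2-byte char (#6). Advance 2.
Byte at offset 19: 0xDF = 11011111 → 2-byte char (#7). Advance 2.
Byte at offset 21: 0xE7 = 11100111 → 3-byte char (#8). Advance 3.
Byte at offset 24: 0xDB = 11011011 → 2-byte char (#9). Advance 2.
Byte at offset 26: 0xD8 = 11011000 → 2-byte char (#10). Advance 2.
Byte at offset 28: 0x2E = 00101110 → 1-byte char (#11). Advance 1.
Byte at offset 29: 0xEB = 11101011 → 3-byte char (#12). Advance 3.
Reached end at offset 32 after 12 code points.

12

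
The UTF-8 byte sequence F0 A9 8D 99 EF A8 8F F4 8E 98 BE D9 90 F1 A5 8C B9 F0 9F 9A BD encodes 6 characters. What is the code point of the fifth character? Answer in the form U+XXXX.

Offset 0: leading byte 0xF0 = 11110000 → 4-byte char #1 = F0 A9 8D 99.
Offset 4: leading byte 0xEF = 11101111 → 3-byte char #2 = EF A8 8F.
Offset 7: leading byte 0xF4 = 11110100 → 4-byte char #3 = F4 8E 98 BE.
Offset 11: leading byte 0xD9 = 11011001 → 2-byte char #4 = D9 90.
Offset 13: leading byte 0xF1 = 11110001 → 4-byte char #5 = F1 A5 8C B9.
Leading byte 0xF1 = 11110001 matches 11110xxx → 4-byte sequence.
Byte 1: 0xF1 = 11110001, payload 001 (3 bits).
Byte 2: 0xA5 = 10100101 (10xxxxxx ✓), payload 100101.
Byte 3: 0x8C = 10001100 (10xxxxxx ✓), payload 001100.
Byte 4: 0xB9 = 10111001 (10xxxxxx ✓), payload 111001.
Concatenate: 001100101001100111001 = 0x65339 (21 bits → U+65339).

U+65339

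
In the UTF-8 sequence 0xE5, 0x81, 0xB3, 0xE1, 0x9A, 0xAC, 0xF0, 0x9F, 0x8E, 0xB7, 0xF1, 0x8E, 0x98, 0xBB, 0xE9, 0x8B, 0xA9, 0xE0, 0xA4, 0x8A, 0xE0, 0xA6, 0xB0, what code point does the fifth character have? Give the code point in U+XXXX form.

U+92E9

Offset 0: leading byte 0xE5 = 11100101 → 3-byte char #1 = E5 81 B3.
Offset 3: leading byte 0xE1 = 11100001 → 3-byte char #2 = E1 9A AC.
Offset 6: leading byte 0xF0 = 11110000 → 4-byte char #3 = F0 9F 8E B7.
Offset 10: leading byte 0xF1 = 11110001 → 4-byte char #4 = F1 8E 98 BB.
Offset 14: leading byte 0xE9 = 11101001 → 3-byte char #5 = E9 8B A9.
Leading byte 0xE9 = 11101001 matches 1110xxxx → 3-byte sequence.
Byte 1: 0xE9 = 11101001, payload 1001 (4 bits).
Byte 2: 0x8B = 10001011 (10xxxxxx ✓), payload 001011.
Byte 3: 0xA9 = 10101001 (10xxxxxx ✓), payload 101001.
Concatenate: 1001001011101001 = 0x92E9 (16 bits → U+92E9).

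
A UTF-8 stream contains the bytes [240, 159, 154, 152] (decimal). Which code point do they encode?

U+1F698

Leading byte 0xF0 = 11110000 matches 11110xxx → 4-byte sequence.
Byte 1: 0xF0 = 11110000, payload 000 (3 bits).
Byte 2: 0x9F = 10011111 (10xxxxxx ✓), payload 011111.
Byte 3: 0x9A = 10011010 (10xxxxxx ✓), payload 011010.
Byte 4: 0x98 = 10011000 (10xxxxxx ✓), payload 011000.
Concatenate: 000011111011010011000 = 0x1F698 (21 bits → U+1F698).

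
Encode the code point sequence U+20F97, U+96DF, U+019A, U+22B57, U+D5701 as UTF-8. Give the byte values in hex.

U+20F97: 4-byte form → F0 A0 BE 97.
U+96DF: 3-byte form → E9 9B 9F.
U+019A: 2-byte form → C6 9A.
U+22B57: 4-byte form → F0 A2 AD 97.
U+D5701: 4-byte form → F3 95 9C 81.
Concatenated (17 bytes): F0 A0 BE 97 E9 9B 9F C6 9A F0 A2 AD 97 F3 95 9C 81.

F0 A0 BE 97 E9 9B 9F C6 9A F0 A2 AD 97 F3 95 9C 81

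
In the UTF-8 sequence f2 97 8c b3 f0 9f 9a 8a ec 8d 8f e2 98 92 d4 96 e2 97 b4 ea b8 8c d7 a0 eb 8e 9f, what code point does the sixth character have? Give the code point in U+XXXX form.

Offset 0: leading byte 0xF2 = 11110010 → 4-byte char #1 = F2 97 8C B3.
Offset 4: leading byte 0xF0 = 11110000 → 4-byte char #2 = F0 9F 9A 8A.
Offset 8: leading byte 0xEC = 11101100 → 3-byte char #3 = EC 8D 8F.
Offset 11: leading byte 0xE2 = 11100010 → 3-byte char #4 = E2 98 92.
Offset 14: leading byte 0xD4 = 11010100 → 2-byte char #5 = D4 96.
Offset 16: leading byte 0xE2 = 11100010 → 3-byte char #6 = E2 97 B4.
Leading byte 0xE2 = 11100010 matches 1110xxxx → 3-byte sequence.
Byte 1: 0xE2 = 11100010, payload 0010 (4 bits).
Byte 2: 0x97 = 10010111 (10xxxxxx ✓), payload 010111.
Byte 3: 0xB4 = 10110100 (10xxxxxx ✓), payload 110100.
Concatenate: 0010010111110100 = 0x25F4 (16 bits → U+25F4).

U+25F4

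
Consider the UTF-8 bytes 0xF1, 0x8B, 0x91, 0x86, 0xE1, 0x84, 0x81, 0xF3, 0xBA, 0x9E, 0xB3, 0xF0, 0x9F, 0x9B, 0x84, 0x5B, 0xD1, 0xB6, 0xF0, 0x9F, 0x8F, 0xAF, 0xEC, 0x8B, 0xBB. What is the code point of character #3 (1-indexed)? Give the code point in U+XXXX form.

Offset 0: leading byte 0xF1 = 11110001 → 4-byte char #1 = F1 8B 91 86.
Offset 4: leading byte 0xE1 = 11100001 → 3-byte char #2 = E1 84 81.
Offset 7: leading byte 0xF3 = 11110011 → 4-byte char #3 = F3 BA 9E B3.
Leading byte 0xF3 = 11110011 matches 11110xxx → 4-byte sequence.
Byte 1: 0xF3 = 11110011, payload 011 (3 bits).
Byte 2: 0xBA = 10111010 (10xxxxxx ✓), payload 111010.
Byte 3: 0x9E = 10011110 (10xxxxxx ✓), payload 011110.
Byte 4: 0xB3 = 10110011 (10xxxxxx ✓), payload 110011.
Concatenate: 011111010011110110011 = 0xFA7B3 (21 bits → U+FA7B3).

U+FA7B3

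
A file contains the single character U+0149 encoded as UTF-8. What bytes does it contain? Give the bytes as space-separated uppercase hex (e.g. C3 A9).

C5 89

U+0149 = 0x149 = 329 decimal. In range U+0080–U+07FF → 2-byte form: 110xxxxx 10xxxxxx.
Binary (11 bits): 00101001001.
Split 5+6: 00101 | 001001.
Byte 1: 11000101 = 0xC5.
Byte 2: 10001001 = 0x89.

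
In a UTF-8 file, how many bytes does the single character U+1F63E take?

U+1F63E = 0x1F63E. UTF-8 uses 1 byte below 0x80, 2 below 0x800, 3 below 0x10000, 4 up to 0x10FFFF. 0x1F63E is in U+10000–U+10FFFF → 4 bytes.

4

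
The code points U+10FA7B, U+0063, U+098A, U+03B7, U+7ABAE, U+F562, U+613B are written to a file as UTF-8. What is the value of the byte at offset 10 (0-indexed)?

U+10FA7B → 4-byte form F4 8F A9 BB at offsets 0–3.
U+0063 → 1-byte form 63 at offsets 4–4.
U+098A → 3-byte form E0 A6 8A at offsets 5–7.
U+03B7 → 2-byte form CE B7 at offsets 8–9.
U+7ABAE → 4-byte form F1 BA AE AE at offsets 10–13.
Offset 10 falls in char 5's range; it's byte 1 of F1 BA AE AE = 0xF1.

0xF1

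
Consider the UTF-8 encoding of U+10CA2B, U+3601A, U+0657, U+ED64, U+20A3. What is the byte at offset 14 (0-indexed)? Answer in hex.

U+10CA2B → 4-byte form F4 8C A8 AB at offsets 0–3.
U+3601A → 4-byte form F0 B6 80 9A at offsets 4–7.
U+0657 → 2-byte form D9 97 at offsets 8–9.
U+ED64 → 3-byte form EE B5 A4 at offsets 10–12.
U+20A3 → 3-byte form E2 82 A3 at offsets 13–15.
Offset 14 falls in char 5's range; it's byte 2 of E2 82 A3 = 0x82.

0x82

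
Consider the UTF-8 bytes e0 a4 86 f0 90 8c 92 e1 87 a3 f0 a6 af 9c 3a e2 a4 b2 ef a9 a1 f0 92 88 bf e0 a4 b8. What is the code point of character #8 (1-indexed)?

Offset 0: leading byte 0xE0 = 11100000 → 3-byte char #1 = E0 A4 86.
Offset 3: leading byte 0xF0 = 11110000 → 4-byte char #2 = F0 90 8C 92.
Offset 7: leading byte 0xE1 = 11100001 → 3-byte char #3 = E1 87 A3.
Offset 10: leading byte 0xF0 = 11110000 → 4-byte char #4 = F0 A6 AF 9C.
Offset 14: leading byte 0x3A = 00111010 → 1-byte char #5 = 3A.
Offset 15: leading byte 0xE2 = 11100010 → 3-byte char #6 = E2 A4 B2.
Offset 18: leading byte 0xEF = 11101111 → 3-byte char #7 = EF A9 A1.
Offset 21: leading byte 0xF0 = 11110000 → 4-byte char #8 = F0 92 88 BF.
Leading byte 0xF0 = 11110000 matches 11110xxx → 4-byte sequence.
Byte 1: 0xF0 = 11110000, payload 000 (3 bits).
Byte 2: 0x92 = 10010010 (10xxxxxx ✓), payload 010010.
Byte 3: 0x88 = 10001000 (10xxxxxx ✓), payload 001000.
Byte 4: 0xBF = 10111111 (10xxxxxx ✓), payload 111111.
Concatenate: 000010010001000111111 = 0x1223F (21 bits → U+1223F).

U+1223F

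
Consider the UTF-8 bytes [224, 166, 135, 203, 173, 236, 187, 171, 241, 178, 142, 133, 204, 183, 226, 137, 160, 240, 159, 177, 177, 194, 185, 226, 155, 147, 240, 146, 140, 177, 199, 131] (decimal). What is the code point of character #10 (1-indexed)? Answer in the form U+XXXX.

U+12331

Offset 0: leading byte 0xE0 = 11100000 → 3-byte char #1 = E0 A6 87.
Offset 3: leading byte 0xCB = 11001011 → 2-byte char #2 = CB AD.
Offset 5: leading byte 0xEC = 11101100 → 3-byte char #3 = EC BB AB.
Offset 8: leading byte 0xF1 = 11110001 → 4-byte char #4 = F1 B2 8E 85.
Offset 12: leading byte 0xCC = 11001100 → 2-byte char #5 = CC B7.
Offset 14: leading byte 0xE2 = 11100010 → 3-byte char #6 = E2 89 A0.
Offset 17: leading byte 0xF0 = 11110000 → 4-byte char #7 = F0 9F B1 B1.
Offset 21: leading byte 0xC2 = 11000010 → 2-byte char #8 = C2 B9.
Offset 23: leading byte 0xE2 = 11100010 → 3-byte char #9 = E2 9B 93.
Offset 26: leading byte 0xF0 = 11110000 → 4-byte char #10 = F0 92 8C B1.
Leading byte 0xF0 = 11110000 matches 11110xxx → 4-byte sequence.
Byte 1: 0xF0 = 11110000, payload 000 (3 bits).
Byte 2: 0x92 = 10010010 (10xxxxxx ✓), payload 010010.
Byte 3: 0x8C = 10001100 (10xxxxxx ✓), payload 001100.
Byte 4: 0xB1 = 10110001 (10xxxxxx ✓), payload 110001.
Concatenate: 000010010001100110001 = 0x12331 (21 bits → U+12331).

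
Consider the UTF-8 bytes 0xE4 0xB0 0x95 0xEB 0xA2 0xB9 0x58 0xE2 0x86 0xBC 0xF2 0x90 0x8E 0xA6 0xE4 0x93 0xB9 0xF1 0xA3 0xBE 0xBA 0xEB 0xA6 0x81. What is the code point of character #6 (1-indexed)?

U+44F9

Offset 0: leading byte 0xE4 = 11100100 → 3-byte char #1 = E4 B0 95.
Offset 3: leading byte 0xEB = 11101011 → 3-byte char #2 = EB A2 B9.
Offset 6: leading byte 0x58 = 01011000 → 1-byte char #3 = 58.
Offset 7: leading byte 0xE2 = 11100010 → 3-byte char #4 = E2 86 BC.
Offset 10: leading byte 0xF2 = 11110010 → 4-byte char #5 = F2 90 8E A6.
Offset 14: leading byte 0xE4 = 11100100 → 3-byte char #6 = E4 93 B9.
Leading byte 0xE4 = 11100100 matches 1110xxxx → 3-byte sequence.
Byte 1: 0xE4 = 11100100, payload 0100 (4 bits).
Byte 2: 0x93 = 10010011 (10xxxxxx ✓), payload 010011.
Byte 3: 0xB9 = 10111001 (10xxxxxx ✓), payload 111001.
Concatenate: 0100010011111001 = 0x44F9 (16 bits → U+44F9).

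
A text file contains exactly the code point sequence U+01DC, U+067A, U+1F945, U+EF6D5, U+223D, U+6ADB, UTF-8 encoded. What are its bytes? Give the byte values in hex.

U+01DC: 2-byte form → C7 9C.
U+067A: 2-byte form → D9 BA.
U+1F945: 4-byte form → F0 9F A5 85.
U+EF6D5: 4-byte form → F3 AF 9B 95.
U+223D: 3-byte form → E2 88 BD.
U+6ADB: 3-byte form → E6 AB 9B.
Concatenated (18 bytes): C7 9C D9 BA F0 9F A5 85 F3 AF 9B 95 E2 88 BD E6 AB 9B.

C7 9C D9 BA F0 9F A5 85 F3 AF 9B 95 E2 88 BD E6 AB 9B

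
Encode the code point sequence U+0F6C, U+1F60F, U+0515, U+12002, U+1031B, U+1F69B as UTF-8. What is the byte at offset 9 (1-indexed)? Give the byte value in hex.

1-indexed offset 9 is 0-indexed offset 8.
U+0F6C → 3-byte form E0 BD AC at offsets 0–2.
U+1F60F → 4-byte form F0 9F 98 8F at offsets 3–6.
U+0515 → 2-byte form D4 95 at offsets 7–8.
Offset 8 falls in char 3's range; it's byte 2 of D4 95 = 0x95.

0x95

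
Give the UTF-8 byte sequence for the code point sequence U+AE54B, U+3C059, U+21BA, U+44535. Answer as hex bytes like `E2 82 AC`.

U+AE54B: 4-byte form → F2 AE 95 8B.
U+3C059: 4-byte form → F0 BC 81 99.
U+21BA: 3-byte form → E2 86 BA.
U+44535: 4-byte form → F1 84 94 B5.
Concatenated (15 bytes): F2 AE 95 8B F0 BC 81 99 E2 86 BA F1 84 94 B5.

F2 AE 95 8B F0 BC 81 99 E2 86 BA F1 84 94 B5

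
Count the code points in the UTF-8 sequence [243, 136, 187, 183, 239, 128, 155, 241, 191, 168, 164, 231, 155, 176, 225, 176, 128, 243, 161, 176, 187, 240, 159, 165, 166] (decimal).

Byte at offset 0: 0xF3 = 11110011 → 4-byte char (#1). Advance 4.
Byte at offset 4: 0xEF = 11101111 → 3-byte char (#2). Advance 3.
Byte at offset 7: 0xF1 = 11110001 → 4-byte char (#3). Advance 4.
Byte at offset 11: 0xE7 = 11100111 → 3-byte char (#4). Advance 3.
Byte at offset 14: 0xE1 = 11100001 → 3-byte char (#5). Advance 3.
Byte at offset 17: 0xF3 = 11110011 → 4-byte char (#6). Advance 4.
Byte at offset 21: 0xF0 = 11110000 → 4-byte char (#7). Advance 4.
Reached end at offset 25 after 7 code points.

7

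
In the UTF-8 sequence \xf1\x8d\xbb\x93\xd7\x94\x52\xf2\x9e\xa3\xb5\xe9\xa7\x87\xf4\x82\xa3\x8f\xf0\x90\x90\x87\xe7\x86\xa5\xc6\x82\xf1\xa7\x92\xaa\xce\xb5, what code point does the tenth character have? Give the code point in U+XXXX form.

Offset 0: leading byte 0xF1 = 11110001 → 4-byte char #1 = F1 8D BB 93.
Offset 4: leading byte 0xD7 = 11010111 → 2-byte char #2 = D7 94.
Offset 6: leading byte 0x52 = 01010010 → 1-byte char #3 = 52.
Offset 7: leading byte 0xF2 = 11110010 → 4-byte char #4 = F2 9E A3 B5.
Offset 11: leading byte 0xE9 = 11101001 → 3-byte char #5 = E9 A7 87.
Offset 14: leading byte 0xF4 = 11110100 → 4-byte char #6 = F4 82 A3 8F.
Offset 18: leading byte 0xF0 = 11110000 → 4-byte char #7 = F0 90 90 87.
Offset 22: leading byte 0xE7 = 11100111 → 3-byte char #8 = E7 86 A5.
Offset 25: leading byte 0xC6 = 11000110 → 2-byte char #9 = C6 82.
Offset 27: leading byte 0xF1 = 11110001 → 4-byte char #10 = F1 A7 92 AA.
Leading byte 0xF1 = 11110001 matches 11110xxx → 4-byte sequence.
Byte 1: 0xF1 = 11110001, payload 001 (3 bits).
Byte 2: 0xA7 = 10100111 (10xxxxxx ✓), payload 100111.
Byte 3: 0x92 = 10010010 (10xxxxxx ✓), payload 010010.
Byte 4: 0xAA = 10101010 (10xxxxxx ✓), payload 101010.
Concatenate: 001100111010010101010 = 0x674AA (21 bits → U+674AA).

U+674AA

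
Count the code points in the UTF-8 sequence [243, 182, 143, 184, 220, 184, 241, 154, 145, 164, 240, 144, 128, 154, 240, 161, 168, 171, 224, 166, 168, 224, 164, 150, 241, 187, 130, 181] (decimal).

8

Byte at offset 0: 0xF3 = 11110011 → 4-byte char (#1). Advance 4.
Byte at offset 4: 0xDC = 11011100 → 2-byte char (#2). Advance 2.
Byte at offset 6: 0xF1 = 11110001 → 4-byte char (#3). Advance 4.
Byte at offset 10: 0xF0 = 11110000 → 4-byte char (#4). Advance 4.
Byte at offset 14: 0xF0 = 11110000 → 4-byte char (#5). Advance 4.
Byte at offset 18: 0xE0 = 11100000 → 3-byte char (#6). Advance 3.
Byte at offset 21: 0xE0 = 11100000 → 3-byte char (#7). Advance 3.
Byte at offset 24: 0xF1 = 11110001 → 4-byte char (#8). Advance 4.
Reached end at offset 28 after 8 code points.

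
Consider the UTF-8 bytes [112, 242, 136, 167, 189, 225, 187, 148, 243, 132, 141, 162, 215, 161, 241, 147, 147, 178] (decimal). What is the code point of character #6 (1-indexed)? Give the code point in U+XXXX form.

Offset 0: leading byte 0x70 = 01110000 → 1-byte char #1 = 70.
Offset 1: leading byte 0xF2 = 11110010 → 4-byte char #2 = F2 88 A7 BD.
Offset 5: leading byte 0xE1 = 11100001 → 3-byte char #3 = E1 BB 94.
Offset 8: leading byte 0xF3 = 11110011 → 4-byte char #4 = F3 84 8D A2.
Offset 12: leading byte 0xD7 = 11010111 → 2-byte char #5 = D7 A1.
Offset 14: leading byte 0xF1 = 11110001 → 4-byte char #6 = F1 93 93 B2.
Leading byte 0xF1 = 11110001 matches 11110xxx → 4-byte sequence.
Byte 1: 0xF1 = 11110001, payload 001 (3 bits).
Byte 2: 0x93 = 10010011 (10xxxxxx ✓), payload 010011.
Byte 3: 0x93 = 10010011 (10xxxxxx ✓), payload 010011.
Byte 4: 0xB2 = 10110010 (10xxxxxx ✓), payload 110010.
Concatenate: 001010011010011110010 = 0x534F2 (21 bits → U+534F2).

U+534F2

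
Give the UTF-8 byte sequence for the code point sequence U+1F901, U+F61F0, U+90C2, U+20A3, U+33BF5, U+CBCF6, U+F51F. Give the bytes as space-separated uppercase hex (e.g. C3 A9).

U+1F901: 4-byte form → F0 9F A4 81.
U+F61F0: 4-byte form → F3 B6 87 B0.
U+90C2: 3-byte form → E9 83 82.
U+20A3: 3-byte form → E2 82 A3.
U+33BF5: 4-byte form → F0 B3 AF B5.
U+CBCF6: 4-byte form → F3 8B B3 B6.
U+F51F: 3-byte form → EF 94 9F.
Concatenated (25 bytes): F0 9F A4 81 F3 B6 87 B0 E9 83 82 E2 82 A3 F0 B3 AF B5 F3 8B B3 B6 EF 94 9F.

F0 9F A4 81 F3 B6 87 B0 E9 83 82 E2 82 A3 F0 B3 AF B5 F3 8B B3 B6 EF 94 9F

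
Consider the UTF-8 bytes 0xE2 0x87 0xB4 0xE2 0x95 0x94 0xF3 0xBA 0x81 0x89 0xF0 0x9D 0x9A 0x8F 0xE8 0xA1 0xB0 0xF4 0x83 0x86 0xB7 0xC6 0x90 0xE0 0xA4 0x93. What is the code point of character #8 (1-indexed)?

U+0913

Offset 0: leading byte 0xE2 = 11100010 → 3-byte char #1 = E2 87 B4.
Offset 3: leading byte 0xE2 = 11100010 → 3-byte char #2 = E2 95 94.
Offset 6: leading byte 0xF3 = 11110011 → 4-byte char #3 = F3 BA 81 89.
Offset 10: leading byte 0xF0 = 11110000 → 4-byte char #4 = F0 9D 9A 8F.
Offset 14: leading byte 0xE8 = 11101000 → 3-byte char #5 = E8 A1 B0.
Offset 17: leading byte 0xF4 = 11110100 → 4-byte char #6 = F4 83 86 B7.
Offset 21: leading byte 0xC6 = 11000110 → 2-byte char #7 = C6 90.
Offset 23: leading byte 0xE0 = 11100000 → 3-byte char #8 = E0 A4 93.
Leading byte 0xE0 = 11100000 matches 1110xxxx → 3-byte sequence.
Byte 1: 0xE0 = 11100000, payload 0000 (4 bits).
Byte 2: 0xA4 = 10100100 (10xxxxxx ✓), payload 100100.
Byte 3: 0x93 = 10010011 (10xxxxxx ✓), payload 010011.
Concatenate: 0000100100010011 = 0x913 (16 bits → U+0913).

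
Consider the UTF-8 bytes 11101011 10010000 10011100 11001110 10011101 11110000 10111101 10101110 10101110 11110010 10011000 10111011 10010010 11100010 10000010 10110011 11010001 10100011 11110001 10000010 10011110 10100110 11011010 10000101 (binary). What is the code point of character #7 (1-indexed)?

U+427A6

Offset 0: leading byte 0xEB = 11101011 → 3-byte char #1 = EB 90 9C.
Offset 3: leading byte 0xCE = 11001110 → 2-byte char #2 = CE 9D.
Offset 5: leading byte 0xF0 = 11110000 → 4-byte char #3 = F0 BD AE AE.
Offset 9: leading byte 0xF2 = 11110010 → 4-byte char #4 = F2 98 BB 92.
Offset 13: leading byte 0xE2 = 11100010 → 3-byte char #5 = E2 82 B3.
Offset 16: leading byte 0xD1 = 11010001 → 2-byte char #6 = D1 A3.
Offset 18: leading byte 0xF1 = 11110001 → 4-byte char #7 = F1 82 9E A6.
Leading byte 0xF1 = 11110001 matches 11110xxx → 4-byte sequence.
Byte 1: 0xF1 = 11110001, payload 001 (3 bits).
Byte 2: 0x82 = 10000010 (10xxxxxx ✓), payload 000010.
Byte 3: 0x9E = 10011110 (10xxxxxx ✓), payload 011110.
Byte 4: 0xA6 = 10100110 (10xxxxxx ✓), payload 100110.
Concatenate: 001000010011110100110 = 0x427A6 (21 bits → U+427A6).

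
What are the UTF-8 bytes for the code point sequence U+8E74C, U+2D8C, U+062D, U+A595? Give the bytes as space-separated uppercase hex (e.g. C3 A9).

F2 8E 9D 8C E2 B6 8C D8 AD EA 96 95

U+8E74C: 4-byte form → F2 8E 9D 8C.
U+2D8C: 3-byte form → E2 B6 8C.
U+062D: 2-byte form → D8 AD.
U+A595: 3-byte form → EA 96 95.
Concatenated (12 bytes): F2 8E 9D 8C E2 B6 8C D8 AD EA 96 95.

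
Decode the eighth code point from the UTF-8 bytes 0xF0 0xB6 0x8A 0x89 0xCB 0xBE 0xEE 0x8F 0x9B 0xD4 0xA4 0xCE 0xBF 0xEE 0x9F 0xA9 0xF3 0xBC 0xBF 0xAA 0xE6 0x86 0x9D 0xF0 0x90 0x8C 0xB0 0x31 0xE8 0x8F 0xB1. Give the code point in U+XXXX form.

U+619D

Offset 0: leading byte 0xF0 = 11110000 → 4-byte char #1 = F0 B6 8A 89.
Offset 4: leading byte 0xCB = 11001011 → 2-byte char #2 = CB BE.
Offset 6: leading byte 0xEE = 11101110 → 3-byte char #3 = EE 8F 9B.
Offset 9: leading byte 0xD4 = 11010100 → 2-byte char #4 = D4 A4.
Offset 11: leading byte 0xCE = 11001110 → 2-byte char #5 = CE BF.
Offset 13: leading byte 0xEE = 11101110 → 3-byte char #6 = EE 9F A9.
Offset 16: leading byte 0xF3 = 11110011 → 4-byte char #7 = F3 BC BF AA.
Offset 20: leading byte 0xE6 = 11100110 → 3-byte char #8 = E6 86 9D.
Leading byte 0xE6 = 11100110 matches 1110xxxx → 3-byte sequence.
Byte 1: 0xE6 = 11100110, payload 0110 (4 bits).
Byte 2: 0x86 = 10000110 (10xxxxxx ✓), payload 000110.
Byte 3: 0x9D = 10011101 (10xxxxxx ✓), payload 011101.
Concatenate: 0110000110011101 = 0x619D (16 bits → U+619D).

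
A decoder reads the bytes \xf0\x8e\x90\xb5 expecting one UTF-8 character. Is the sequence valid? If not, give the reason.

invalid (overlong encoding)

Leading byte 0xF0 = 11110000 → 4-byte form.
Continuation bytes all match 10xxxxxx. Payload decodes to 0xE435.
But 0xE435 < 0x10000, the minimum for a 4-byte sequence — this is an overlong encoding.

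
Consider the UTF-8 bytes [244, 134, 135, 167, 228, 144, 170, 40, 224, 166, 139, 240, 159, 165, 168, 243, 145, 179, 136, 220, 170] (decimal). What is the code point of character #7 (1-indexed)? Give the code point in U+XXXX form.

Offset 0: leading byte 0xF4 = 11110100 → 4-byte char #1 = F4 86 87 A7.
Offset 4: leading byte 0xE4 = 11100100 → 3-byte char #2 = E4 90 AA.
Offset 7: leading byte 0x28 = 00101000 → 1-byte char #3 = 28.
Offset 8: leading byte 0xE0 = 11100000 → 3-byte char #4 = E0 A6 8B.
Offset 11: leading byte 0xF0 = 11110000 → 4-byte char #5 = F0 9F A5 A8.
Offset 15: leading byte 0xF3 = 11110011 → 4-byte char #6 = F3 91 B3 88.
Offset 19: leading byte 0xDC = 11011100 → 2-byte char #7 = DC AA.
Leading byte 0xDC = 11011100 matches 110xxxxx → 2-byte sequence.
Byte 1: 0xDC = 11011100, payload 11100 (5 bits).
Byte 2: 0xAA = 10101010 (10xxxxxx ✓), payload 101010.
Concatenate: 11100101010 = 0x72A (11 bits → U+072A).

U+072A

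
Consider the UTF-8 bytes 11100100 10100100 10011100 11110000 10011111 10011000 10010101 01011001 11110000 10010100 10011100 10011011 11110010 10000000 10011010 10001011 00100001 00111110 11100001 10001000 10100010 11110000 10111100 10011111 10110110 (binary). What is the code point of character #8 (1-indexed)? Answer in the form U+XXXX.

Offset 0: leading byte 0xE4 = 11100100 → 3-byte char #1 = E4 A4 9C.
Offset 3: leading byte 0xF0 = 11110000 → 4-byte char #2 = F0 9F 98 95.
Offset 7: leading byte 0x59 = 01011001 → 1-byte char #3 = 59.
Offset 8: leading byte 0xF0 = 11110000 → 4-byte char #4 = F0 94 9C 9B.
Offset 12: leading byte 0xF2 = 11110010 → 4-byte char #5 = F2 80 9A 8B.
Offset 16: leading byte 0x21 = 00100001 → 1-byte char #6 = 21.
Offset 17: leading byte 0x3E = 00111110 → 1-byte char #7 = 3E.
Offset 18: leading byte 0xE1 = 11100001 → 3-byte char #8 = E1 88 A2.
Leading byte 0xE1 = 11100001 matches 1110xxxx → 3-byte sequence.
Byte 1: 0xE1 = 11100001, payload 0001 (4 bits).
Byte 2: 0x88 = 10001000 (10xxxxxx ✓), payload 001000.
Byte 3: 0xA2 = 10100010 (10xxxxxx ✓), payload 100010.
Concatenate: 0001001000100010 = 0x1222 (16 bits → U+1222).

U+1222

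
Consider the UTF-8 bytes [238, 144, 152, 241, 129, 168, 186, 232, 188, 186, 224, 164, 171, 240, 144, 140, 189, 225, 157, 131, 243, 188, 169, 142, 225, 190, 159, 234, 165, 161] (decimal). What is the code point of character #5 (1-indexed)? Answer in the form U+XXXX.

Offset 0: leading byte 0xEE = 11101110 → 3-byte char #1 = EE 90 98.
Offset 3: leading byte 0xF1 = 11110001 → 4-byte char #2 = F1 81 A8 BA.
Offset 7: leading byte 0xE8 = 11101000 → 3-byte char #3 = E8 BC BA.
Offset 10: leading byte 0xE0 = 11100000 → 3-byte char #4 = E0 A4 AB.
Offset 13: leading byte 0xF0 = 11110000 → 4-byte char #5 = F0 90 8C BD.
Leading byte 0xF0 = 11110000 matches 11110xxx → 4-byte sequence.
Byte 1: 0xF0 = 11110000, payload 000 (3 bits).
Byte 2: 0x90 = 10010000 (10xxxxxx ✓), payload 010000.
Byte 3: 0x8C = 10001100 (10xxxxxx ✓), payload 001100.
Byte 4: 0xBD = 10111101 (10xxxxxx ✓), payload 111101.
Concatenate: 000010000001100111101 = 0x1033D (21 bits → U+1033D).

U+1033D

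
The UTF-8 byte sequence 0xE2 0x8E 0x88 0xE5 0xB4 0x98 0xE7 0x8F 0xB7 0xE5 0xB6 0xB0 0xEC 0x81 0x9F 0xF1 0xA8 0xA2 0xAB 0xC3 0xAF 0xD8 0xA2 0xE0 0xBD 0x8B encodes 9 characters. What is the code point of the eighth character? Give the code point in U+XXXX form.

Offset 0: leading byte 0xE2 = 11100010 → 3-byte char #1 = E2 8E 88.
Offset 3: leading byte 0xE5 = 11100101 → 3-byte char #2 = E5 B4 98.
Offset 6: leading byte 0xE7 = 11100111 → 3-byte char #3 = E7 8F B7.
Offset 9: leading byte 0xE5 = 11100101 → 3-byte char #4 = E5 B6 B0.
Offset 12: leading byte 0xEC = 11101100 → 3-byte char #5 = EC 81 9F.
Offset 15: leading byte 0xF1 = 11110001 → 4-byte char #6 = F1 A8 A2 AB.
Offset 19: leading byte 0xC3 = 11000011 → 2-byte char #7 = C3 AF.
Offset 21: leading byte 0xD8 = 11011000 → 2-byte char #8 = D8 A2.
Leading byte 0xD8 = 11011000 matches 110xxxxx → 2-byte sequence.
Byte 1: 0xD8 = 11011000, payload 11000 (5 bits).
Byte 2: 0xA2 = 10100010 (10xxxxxx ✓), payload 100010.
Concatenate: 11000100010 = 0x622 (11 bits → U+0622).

U+0622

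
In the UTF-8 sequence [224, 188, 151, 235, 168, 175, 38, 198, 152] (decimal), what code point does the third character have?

Offset 0: leading byte 0xE0 = 11100000 → 3-byte char #1 = E0 BC 97.
Offset 3: leading byte 0xEB = 11101011 → 3-byte char #2 = EB A8 AF.
Offset 6: leading byte 0x26 = 00100110 → 1-byte char #3 = 26.
Leading byte 0x26 = 00100110 matches 0xxxxxxx → 1-byte sequence.
Byte 1: 0x26 = 00100110, payload 0100110 (7 bits).
Concatenate: 0100110 = 0x26 (7 bits → U+0026).

U+0026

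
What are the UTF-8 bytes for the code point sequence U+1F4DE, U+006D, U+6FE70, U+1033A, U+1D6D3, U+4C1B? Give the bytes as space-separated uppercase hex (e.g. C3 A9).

U+1F4DE: 4-byte form → F0 9F 93 9E.
U+006D: 1-byte form → 6D.
U+6FE70: 4-byte form → F1 AF B9 B0.
U+1033A: 4-byte form → F0 90 8C BA.
U+1D6D3: 4-byte form → F0 9D 9B 93.
U+4C1B: 3-byte form → E4 B0 9B.
Concatenated (20 bytes): F0 9F 93 9E 6D F1 AF B9 B0 F0 90 8C BA F0 9D 9B 93 E4 B0 9B.

F0 9F 93 9E 6D F1 AF B9 B0 F0 90 8C BA F0 9D 9B 93 E4 B0 9B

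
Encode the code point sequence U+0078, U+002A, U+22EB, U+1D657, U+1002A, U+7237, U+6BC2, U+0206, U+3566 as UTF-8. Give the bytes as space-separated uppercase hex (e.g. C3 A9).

78 2A E2 8B AB F0 9D 99 97 F0 90 80 AA E7 88 B7 E6 AF 82 C8 86 E3 95 A6

U+0078: 1-byte form → 78.
U+002A: 1-byte form → 2A.
U+22EB: 3-byte form → E2 8B AB.
U+1D657: 4-byte form → F0 9D 99 97.
U+1002A: 4-byte form → F0 90 80 AA.
U+7237: 3-byte form → E7 88 B7.
U+6BC2: 3-byte form → E6 AF 82.
U+0206: 2-byte form → C8 86.
U+3566: 3-byte form → E3 95 A6.
Concatenated (24 bytes): 78 2A E2 8B AB F0 9D 99 97 F0 90 80 AA E7 88 B7 E6 AF 82 C8 86 E3 95 A6.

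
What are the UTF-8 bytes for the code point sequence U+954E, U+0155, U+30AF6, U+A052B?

E9 95 8E C5 95 F0 B0 AB B6 F2 A0 94 AB

U+954E: 3-byte form → E9 95 8E.
U+0155: 2-byte form → C5 95.
U+30AF6: 4-byte form → F0 B0 AB B6.
U+A052B: 4-byte form → F2 A0 94 AB.
Concatenated (13 bytes): E9 95 8E C5 95 F0 B0 AB B6 F2 A0 94 AB.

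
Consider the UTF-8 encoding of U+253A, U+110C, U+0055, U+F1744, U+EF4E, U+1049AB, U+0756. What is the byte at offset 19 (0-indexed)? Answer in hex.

0x96

U+253A → 3-byte form E2 94 BA at offsets 0–2.
U+110C → 3-byte form E1 84 8C at offsets 3–5.
U+0055 → 1-byte form 55 at offsets 6–6.
U+F1744 → 4-byte form F3 B1 9D 84 at offsets 7–10.
U+EF4E → 3-byte form EE BD 8E at offsets 11–13.
U+1049AB → 4-byte form F4 84 A6 AB at offsets 14–17.
U+0756 → 2-byte form DD 96 at offsets 18–19.
Offset 19 falls in char 7's range; it's byte 2 of DD 96 = 0x96.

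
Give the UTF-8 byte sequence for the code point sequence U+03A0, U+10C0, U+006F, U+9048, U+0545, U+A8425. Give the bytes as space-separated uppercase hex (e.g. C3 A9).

CE A0 E1 83 80 6F E9 81 88 D5 85 F2 A8 90 A5

U+03A0: 2-byte form → CE A0.
U+10C0: 3-byte form → E1 83 80.
U+006F: 1-byte form → 6F.
U+9048: 3-byte form → E9 81 88.
U+0545: 2-byte form → D5 85.
U+A8425: 4-byte form → F2 A8 90 A5.
Concatenated (15 bytes): CE A0 E1 83 80 6F E9 81 88 D5 85 F2 A8 90 A5.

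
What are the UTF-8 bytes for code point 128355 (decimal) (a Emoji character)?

U+1F563 = 0x1F563 = 128355 decimal. In range U+10000–U+10FFFF → 4-byte form: 11110xxx 10xxxxxx 10xxxxxx 10xxxxxx.
Binary (21 bits): 000011111010101100011.
Split 3+6+6+6: 000 | 011111 | 010101 | 100011.
Byte 1: 11110000 = 0xF0.
Byte 2: 10011111 = 0x9F.
Byte 3: 10010101 = 0x95.
Byte 4: 10100011 = 0xA3.

F0 9F 95 A3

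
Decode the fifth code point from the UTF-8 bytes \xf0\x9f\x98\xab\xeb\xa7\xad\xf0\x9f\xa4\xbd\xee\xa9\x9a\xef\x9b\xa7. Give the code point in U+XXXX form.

U+F6E7

Offset 0: leading byte 0xF0 = 11110000 → 4-byte char #1 = F0 9F 98 AB.
Offset 4: leading byte 0xEB = 11101011 → 3-byte char #2 = EB A7 AD.
Offset 7: leading byte 0xF0 = 11110000 → 4-byte char #3 = F0 9F A4 BD.
Offset 11: leading byte 0xEE = 11101110 → 3-byte char #4 = EE A9 9A.
Offset 14: leading byte 0xEF = 11101111 → 3-byte char #5 = EF 9B A7.
Leading byte 0xEF = 11101111 matches 1110xxxx → 3-byte sequence.
Byte 1: 0xEF = 11101111, payload 1111 (4 bits).
Byte 2: 0x9B = 10011011 (10xxxxxx ✓), payload 011011.
Byte 3: 0xA7 = 10100111 (10xxxxxx ✓), payload 100111.
Concatenate: 1111011011100111 = 0xF6E7 (16 bits → U+F6E7).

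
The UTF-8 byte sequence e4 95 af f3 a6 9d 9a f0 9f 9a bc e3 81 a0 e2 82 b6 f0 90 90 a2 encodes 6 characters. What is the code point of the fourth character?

U+3060

Offset 0: leading byte 0xE4 = 11100100 → 3-byte char #1 = E4 95 AF.
Offset 3: leading byte 0xF3 = 11110011 → 4-byte char #2 = F3 A6 9D 9A.
Offset 7: leading byte 0xF0 = 11110000 → 4-byte char #3 = F0 9F 9A BC.
Offset 11: leading byte 0xE3 = 11100011 → 3-byte char #4 = E3 81 A0.
Leading byte 0xE3 = 11100011 matches 1110xxxx → 3-byte sequence.
Byte 1: 0xE3 = 11100011, payload 0011 (4 bits).
Byte 2: 0x81 = 10000001 (10xxxxxx ✓), payload 000001.
Byte 3: 0xA0 = 10100000 (10xxxxxx ✓), payload 100000.
Concatenate: 0011000001100000 = 0x3060 (16 bits → U+3060).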